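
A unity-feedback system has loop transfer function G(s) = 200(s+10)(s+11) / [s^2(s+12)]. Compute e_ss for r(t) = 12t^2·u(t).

18/1375

G(s) has two factors of s in the denominator, so the system is type 2.
K_a = lim_{s→0} s^2·G(s) = 200·10·11 / (12) = 5500/3.
r(t) = 12t^2 gives R(s) = 24/s^3.
e_ss = 24/K_a = 24/(5500/3) = 18/1375.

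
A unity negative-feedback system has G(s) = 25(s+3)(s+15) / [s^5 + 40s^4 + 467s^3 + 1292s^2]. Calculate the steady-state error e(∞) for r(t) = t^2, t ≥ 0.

Lowest-order denominator term is 1292s^2, so the open loop has 2 poles at the origin → type 2 system.
K_a = lim_{s→0} s^2·G(s) = 25·3·15 / 1292 = 1125/1292.
r(t) = t^2 gives R(s) = 2/s^3.
e_ss = 2/K_a = 2/(1125/1292) = 2584/1125.

2584/1125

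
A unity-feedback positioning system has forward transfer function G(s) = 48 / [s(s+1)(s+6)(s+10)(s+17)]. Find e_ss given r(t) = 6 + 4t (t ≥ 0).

85

One free integrator in G(s): this is a type 1 system. By superposition:
  • 6: tracked with zero error.
  • 4t: e_ss = 4/K_v with K_v=4/85 → 85.
Total e_ss = 85.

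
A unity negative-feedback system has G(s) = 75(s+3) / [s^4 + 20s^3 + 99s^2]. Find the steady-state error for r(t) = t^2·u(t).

0.88

Lowest-order denominator term is 99s^2, so the open loop has 2 poles at the origin → type 2 system.
K_a = lim_{s→0} s^2·G(s) = 75·3 / 99 = 25/11.
r(t) = t^2 gives R(s) = 2/s^3.
e_ss = 2/K_a = 2/(25/11) = 0.88.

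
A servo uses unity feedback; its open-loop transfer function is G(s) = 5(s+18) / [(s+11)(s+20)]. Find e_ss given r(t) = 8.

176/31

System type = 0 (no poles at s=0).
K_p = lim_{s→0} G(s) = 5·18 / (11·20) = 9/22.
e_ss = 8/(1 + K_p) = 8/(31/22) = 176/31.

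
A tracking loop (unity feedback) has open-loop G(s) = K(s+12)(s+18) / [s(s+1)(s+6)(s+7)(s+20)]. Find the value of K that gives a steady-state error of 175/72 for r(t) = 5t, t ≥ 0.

8

System type = 1 (one pole at s=0).
K_v = lim_{s→0} s·G(s) = K·12·18 / (1·6·7·20) = (9/35)·K.
e_ss = 5/K_v = 175/72 ⇒ K_v = 72/35 ⇒ K = (72/35)/(9/35) = 8.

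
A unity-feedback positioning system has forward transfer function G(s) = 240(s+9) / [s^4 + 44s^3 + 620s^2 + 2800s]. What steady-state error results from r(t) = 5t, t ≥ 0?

175/27

Factoring s from the denominator leaves a polynomial with constant term 2800, so the system is type 1.
K_v = lim_{s→0} s·G(s) = 240·9 / 2800 = 27/35.
e_ss = 5/K_v = 5/(27/35) = 175/27.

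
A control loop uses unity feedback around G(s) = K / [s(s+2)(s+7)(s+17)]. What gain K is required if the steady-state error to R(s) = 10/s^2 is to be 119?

20

The open loop has one pole at the origin → type 1 system.
K_v = lim_{s→0} s·G(s) = K / (2·7·17) = (1/238)·K.
e_ss = 10/K_v = 119 ⇒ K_v = 10/119 ⇒ K = (10/119)/(1/238) = 20.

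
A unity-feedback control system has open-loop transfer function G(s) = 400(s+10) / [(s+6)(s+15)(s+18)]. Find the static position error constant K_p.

200/81

System type = 0 (no poles at s=0).
K_p = lim_{s→0} G(s) = 400·10 / (6·15·18) = 200/81.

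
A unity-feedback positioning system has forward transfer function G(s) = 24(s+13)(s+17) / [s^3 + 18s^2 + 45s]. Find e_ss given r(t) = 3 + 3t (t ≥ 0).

Lowest-order denominator term is 45s, so the open loop has 1 pole at the origin → type 1 system. By superposition:
  • 3: tracked with zero error.
  • 3t: e_ss = 3/K_v with K_v=1768/15 → 45/1768.
Total e_ss = 45/1768.

45/1768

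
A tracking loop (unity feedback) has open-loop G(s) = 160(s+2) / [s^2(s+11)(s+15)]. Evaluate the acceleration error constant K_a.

The open loop has two poles at the origin → type 2 system.
K_a = lim_{s→0} s^2·G(s) = 160·2 / (11·15) = 64/33.

64/33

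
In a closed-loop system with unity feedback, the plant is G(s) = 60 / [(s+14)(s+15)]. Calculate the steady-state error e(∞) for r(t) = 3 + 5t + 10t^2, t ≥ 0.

The open loop has no poles at the origin → type 0 system. Taking each input component in turn:
  • 3: e_ss = 3/(1+K_p) with K_p=2/7 → 7/3.
  • 5t: a type-0 system cannot track it, e_ss → ∞.
  • 10t^2: a type-0 system cannot track it, e_ss → ∞.
The unbounded component dominates.

infinity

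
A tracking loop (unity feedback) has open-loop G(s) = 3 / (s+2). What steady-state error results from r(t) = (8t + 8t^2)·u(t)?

System type = 0 (no poles at s=0). By superposition:
  • 8t: a type-0 system cannot track it, e_ss → ∞.
  • 8t^2: a type-0 system cannot track it, e_ss → ∞.
The unbounded component dominates.

infinity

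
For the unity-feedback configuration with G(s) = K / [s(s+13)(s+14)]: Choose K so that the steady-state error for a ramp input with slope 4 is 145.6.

G(s) has one factor of s in the denominator, so the system is type 1.
K_v = lim_{s→0} s·G(s) = K / (13·14) = (1/182)·K.
e_ss = 4/K_v = 145.6 ⇒ K_v = 5/182 ⇒ K = (5/182)/(1/182) = 5.

5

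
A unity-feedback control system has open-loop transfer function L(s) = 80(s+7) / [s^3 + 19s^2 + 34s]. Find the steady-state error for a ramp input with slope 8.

Factoring s from the denominator leaves a polynomial with constant term 34, so the system is type 1.
K_v = lim_{s→0} s·L(s) = 80·7 / 34 = 280/17.
e_ss = 8/K_v = 8/(280/17) = 17/35.

17/35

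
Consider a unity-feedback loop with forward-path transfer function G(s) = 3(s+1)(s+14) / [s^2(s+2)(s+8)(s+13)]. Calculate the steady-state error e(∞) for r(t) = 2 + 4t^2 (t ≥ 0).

832/21

System type = 2 (two poles at s=0). By superposition:
  • 2: tracked with zero error.
  • 4t^2: e_ss = 8/K_a with K_a=21/104 → 832/21.
Total e_ss = 832/21.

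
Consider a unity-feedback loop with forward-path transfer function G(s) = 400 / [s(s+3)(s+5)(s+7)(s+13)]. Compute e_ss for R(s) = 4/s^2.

One free integrator in G(s): this is a type 1 system.
K_v = lim_{s→0} s·G(s) = 400 / (3·5·7·13) = 80/273.
e_ss = 4/K_v = 4/(80/273) = 13.65.

13.65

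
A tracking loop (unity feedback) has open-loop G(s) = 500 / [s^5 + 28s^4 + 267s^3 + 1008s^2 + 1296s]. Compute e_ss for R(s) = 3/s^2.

7.776

Lowest-order denominator term is 1296s, so the open loop has 1 pole at the origin → type 1 system.
K_v = lim_{s→0} s·G(s) = 500 / 1296 = 125/324.
e_ss = 3/K_v = 3/(125/324) = 7.776.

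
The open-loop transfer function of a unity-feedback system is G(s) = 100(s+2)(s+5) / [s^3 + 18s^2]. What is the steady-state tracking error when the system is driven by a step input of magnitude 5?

0

The denominator has no term below 18s^2 — 2 poles at s=0, type 2.
A type-2 system has K_p = ∞, so it tracks a step input with zero steady-state error.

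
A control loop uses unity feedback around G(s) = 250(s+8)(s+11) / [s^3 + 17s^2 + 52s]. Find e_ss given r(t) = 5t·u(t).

13/1100

The denominator has no term below 52s — 1 pole at s=0, type 1.
K_v = lim_{s→0} s·G(s) = 250·8·11 / 52 = 5500/13.
e_ss = 5/K_v = 5/(5500/13) = 13/1100.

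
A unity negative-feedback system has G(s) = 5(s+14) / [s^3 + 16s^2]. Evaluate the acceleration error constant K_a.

Factoring s^2 from the denominator leaves a polynomial with constant term 16, so the system is type 2.
K_a = lim_{s→0} s^2·G(s) = 5·14 / 16 = 4.375.

4.375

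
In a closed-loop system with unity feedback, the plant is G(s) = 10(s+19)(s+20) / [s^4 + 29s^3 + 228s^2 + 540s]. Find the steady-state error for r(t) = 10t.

Factoring s from the denominator leaves a polynomial with constant term 540, so the system is type 1.
K_v = lim_{s→0} s·G(s) = 10·19·20 / 540 = 190/27.
e_ss = 10/K_v = 10/(190/27) = 27/19.

27/19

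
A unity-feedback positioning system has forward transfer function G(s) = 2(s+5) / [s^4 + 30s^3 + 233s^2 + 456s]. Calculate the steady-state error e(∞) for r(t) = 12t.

547.2

The denominator has no term below 456s — 1 pole at s=0, type 1.
K_v = lim_{s→0} s·G(s) = 2·5 / 456 = 5/228.
e_ss = 12/K_v = 12/(5/228) = 547.2.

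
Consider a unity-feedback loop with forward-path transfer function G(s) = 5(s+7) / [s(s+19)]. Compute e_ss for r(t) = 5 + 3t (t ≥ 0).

57/35

The open loop has one pole at the origin → type 1 system. By superposition:
  • 5: tracked with zero error.
  • 3t: e_ss = 3/K_v with K_v=35/19 → 57/35.
Total e_ss = 57/35.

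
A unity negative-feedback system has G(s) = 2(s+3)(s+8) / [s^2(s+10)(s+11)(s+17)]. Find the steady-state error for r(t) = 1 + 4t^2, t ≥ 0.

The open loop has two poles at the origin → type 2 system. Taking each input component in turn:
  • 1: tracked with zero error.
  • 4t^2: e_ss = 8/K_a with K_a=24/935 → 935/3.
Total e_ss = 935/3.

935/3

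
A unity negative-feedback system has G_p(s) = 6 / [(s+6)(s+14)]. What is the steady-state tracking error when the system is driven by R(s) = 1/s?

14/15

The open loop has no poles at the origin → type 0 system.
K_p = lim_{s→0} G_p(s) = 6 / (6·14) = 1/14.
e_ss = 1/(1 + K_p) = 1/(15/14) = 14/15.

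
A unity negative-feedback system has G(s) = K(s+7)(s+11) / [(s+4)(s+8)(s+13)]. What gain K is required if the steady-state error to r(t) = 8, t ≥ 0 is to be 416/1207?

120

No free integrators in G(s): this is a type 0 system.
K_p = lim_{s→0} G(s) = K·7·11 / (4·8·13) = (77/416)·K.
e_ss = 8/(1 + K_p) = 416/1207 ⇒ 1 + (77/416)·K = 1207/52 ⇒ K = 120.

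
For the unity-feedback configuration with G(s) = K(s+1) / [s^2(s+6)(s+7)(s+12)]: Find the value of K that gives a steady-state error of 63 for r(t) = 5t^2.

G(s) has two factors of s in the denominator, so the system is type 2.
K_a = lim_{s→0} s^2·G(s) = K·1 / (6·7·12) = (1/504)·K.
e_ss = 10/K_a = 63 ⇒ K_a = 10/63 ⇒ K = (10/63)/(1/504) = 80.

80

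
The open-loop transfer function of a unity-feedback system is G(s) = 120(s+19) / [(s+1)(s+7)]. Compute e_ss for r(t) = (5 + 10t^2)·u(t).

infinity

System type = 0 (no poles at s=0). Treating each term separately:
  • 5: e_ss = 5/(1+K_p) with K_p=2280/7 → 35/2287.
  • 10t^2: a type-0 system cannot track it, e_ss → ∞.
The unbounded component dominates.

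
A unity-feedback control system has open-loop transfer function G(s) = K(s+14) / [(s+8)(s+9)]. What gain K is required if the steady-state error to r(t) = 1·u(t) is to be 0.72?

2

No free integrators in G(s): this is a type 0 system.
K_p = lim_{s→0} G(s) = K·14 / (8·9) = (7/36)·K.
e_ss = 1/(1 + K_p) = 0.72 ⇒ 1 + (7/36)·K = 25/18 ⇒ K = 2.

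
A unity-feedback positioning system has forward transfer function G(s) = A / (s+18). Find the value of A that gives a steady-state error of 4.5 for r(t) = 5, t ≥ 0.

2

No free integrators in G(s): this is a type 0 system.
K_p = lim_{s→0} G(s) = A / (18) = (1/18)·A.
e_ss = 5/(1 + K_p) = 4.5 ⇒ 1 + (1/18)·A = 10/9 ⇒ A = 2.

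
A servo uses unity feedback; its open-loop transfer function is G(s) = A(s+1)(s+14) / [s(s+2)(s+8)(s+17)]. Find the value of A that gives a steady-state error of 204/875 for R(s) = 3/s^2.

250

System type = 1 (one pole at s=0).
K_v = lim_{s→0} s·G(s) = A·1·14 / (2·8·17) = (7/136)·A.
e_ss = 3/K_v = 204/875 ⇒ K_v = 875/68 ⇒ A = (875/68)/(7/136) = 250.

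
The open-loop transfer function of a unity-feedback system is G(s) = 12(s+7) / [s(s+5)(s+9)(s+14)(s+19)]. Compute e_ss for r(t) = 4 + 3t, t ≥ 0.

427.5

System type = 1 (one pole at s=0). Taking each input component in turn:
  • 4: tracked with zero error.
  • 3t: e_ss = 3/K_v with K_v=2/285 → 427.5.
Total e_ss = 427.5.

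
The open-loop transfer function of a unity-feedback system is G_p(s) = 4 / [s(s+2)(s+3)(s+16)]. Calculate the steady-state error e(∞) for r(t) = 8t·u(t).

One free integrator in G_p(s): this is a type 1 system.
K_v = lim_{s→0} s·G_p(s) = 4 / (2·3·16) = 1/24.
e_ss = 8/K_v = 8/(1/24) = 192.

192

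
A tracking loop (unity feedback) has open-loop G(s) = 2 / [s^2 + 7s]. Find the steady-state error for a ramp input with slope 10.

Lowest-order denominator term is 7s, so the open loop has 1 pole at the origin → type 1 system.
K_v = lim_{s→0} s·G(s) = 2 / 7 = 2/7.
e_ss = 10/K_v = 10/(2/7) = 35.

35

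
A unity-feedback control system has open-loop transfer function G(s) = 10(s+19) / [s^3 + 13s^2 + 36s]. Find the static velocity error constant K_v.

Factoring s from the denominator leaves a polynomial with constant term 36, so the system is type 1.
K_v = lim_{s→0} s·G(s) = 10·19 / 36 = 95/18.

95/18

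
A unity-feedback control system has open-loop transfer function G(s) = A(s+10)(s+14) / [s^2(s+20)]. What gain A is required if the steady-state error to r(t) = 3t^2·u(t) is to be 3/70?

The open loop has two poles at the origin → type 2 system.
K_a = lim_{s→0} s^2·G(s) = A·10·14 / (20) = 7·A.
e_ss = 6/K_a = 3/70 ⇒ K_a = 140 ⇒ A = 140/7 = 20.

20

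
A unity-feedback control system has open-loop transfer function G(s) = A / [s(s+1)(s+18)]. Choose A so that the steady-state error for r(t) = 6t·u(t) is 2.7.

40

System type = 1 (one pole at s=0).
K_v = lim_{s→0} s·G(s) = A / (1·18) = (1/18)·A.
e_ss = 6/K_v = 2.7 ⇒ K_v = 20/9 ⇒ A = (20/9)/(1/18) = 40.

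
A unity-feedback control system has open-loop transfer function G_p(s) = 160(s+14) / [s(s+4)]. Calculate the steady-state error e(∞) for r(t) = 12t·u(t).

The open loop has one pole at the origin → type 1 system.
K_v = lim_{s→0} s·G_p(s) = 160·14 / (4) = 560.
e_ss = 12/K_v = 12/560 = 3/140.

3/140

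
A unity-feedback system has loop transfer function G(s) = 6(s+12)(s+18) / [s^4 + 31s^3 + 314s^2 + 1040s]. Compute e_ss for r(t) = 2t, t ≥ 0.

Lowest-order denominator term is 1040s, so the open loop has 1 pole at the origin → type 1 system.
K_v = lim_{s→0} s·G(s) = 6·12·18 / 1040 = 81/65.
e_ss = 2/K_v = 2/(81/65) = 130/81.

130/81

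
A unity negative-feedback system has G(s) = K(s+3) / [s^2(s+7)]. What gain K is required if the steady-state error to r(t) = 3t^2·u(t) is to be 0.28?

50

System type = 2 (two poles at s=0).
K_a = lim_{s→0} s^2·G(s) = K·3 / (7) = (3/7)·K.
e_ss = 6/K_a = 0.28 ⇒ K_a = 150/7 ⇒ K = (150/7)/(3/7) = 50.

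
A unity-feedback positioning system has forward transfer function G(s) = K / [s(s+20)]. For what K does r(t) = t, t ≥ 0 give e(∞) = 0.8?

G(s) has one factor of s in the denominator, so the system is type 1.
K_v = lim_{s→0} s·G(s) = K / (20) = 0.05·K.
e_ss = 1/K_v = 0.8 ⇒ K_v = 1.25 ⇒ K = 1.25/0.05 = 25.

25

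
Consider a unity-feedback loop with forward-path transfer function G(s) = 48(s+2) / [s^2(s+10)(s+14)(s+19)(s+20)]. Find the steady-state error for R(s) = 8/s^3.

13300/3

Two free integrators in G(s): this is a type 2 system.
K_a = lim_{s→0} s^2·G(s) = 48·2 / (10·14·19·20) = 6/3325.
r(t) = 4t^2 gives R(s) = 8/s^3.
e_ss = 8/K_a = 8/(6/3325) = 13300/3.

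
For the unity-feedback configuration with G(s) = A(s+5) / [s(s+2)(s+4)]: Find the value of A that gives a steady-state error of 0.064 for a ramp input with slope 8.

200

The open loop has one pole at the origin → type 1 system.
K_v = lim_{s→0} s·G(s) = A·5 / (2·4) = 0.625·A.
e_ss = 8/K_v = 0.064 ⇒ K_v = 125 ⇒ A = 125/0.625 = 200.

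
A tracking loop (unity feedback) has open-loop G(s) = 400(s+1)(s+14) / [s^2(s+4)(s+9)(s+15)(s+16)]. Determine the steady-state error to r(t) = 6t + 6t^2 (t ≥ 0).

648/35

G(s) has two factors of s in the denominator, so the system is type 2. Treating each term separately:
  • 6t: tracked with zero error.
  • 6t^2: e_ss = 12/K_a with K_a=35/54 → 648/35.
Total e_ss = 648/35.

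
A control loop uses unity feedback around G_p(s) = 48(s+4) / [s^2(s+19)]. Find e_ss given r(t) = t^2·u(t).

19/96

The open loop has two poles at the origin → type 2 system.
K_a = lim_{s→0} s^2·G_p(s) = 48·4 / (19) = 192/19.
r(t) = t^2 gives R(s) = 2/s^3.
e_ss = 2/K_a = 2/(192/19) = 19/96.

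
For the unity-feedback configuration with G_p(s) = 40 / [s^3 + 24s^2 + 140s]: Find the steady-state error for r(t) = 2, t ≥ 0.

0

Lowest-order denominator term is 140s, so the open loop has 1 pole at the origin → type 1 system.
A type-1 system has K_p = ∞, so it tracks a step input with zero steady-state error.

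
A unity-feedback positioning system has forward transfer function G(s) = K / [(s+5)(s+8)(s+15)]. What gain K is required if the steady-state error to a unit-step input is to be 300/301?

G(s) has no factors of s in the denominator, so the system is type 0.
K_p = lim_{s→0} G(s) = K / (5·8·15) = (1/600)·K.
e_ss = 1/(1 + K_p) = 300/301 ⇒ 1 + (1/600)·K = 301/300 ⇒ K = 2.

2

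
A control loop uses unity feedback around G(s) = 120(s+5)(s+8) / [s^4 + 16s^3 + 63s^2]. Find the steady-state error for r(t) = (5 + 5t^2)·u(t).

21/160

Lowest-order denominator term is 63s^2, so the open loop has 2 poles at the origin → type 2 system. By superposition:
  • 5: tracked with zero error.
  • 5t^2: e_ss = 10/K_a with K_a=1600/21 → 21/160.
Total e_ss = 21/160.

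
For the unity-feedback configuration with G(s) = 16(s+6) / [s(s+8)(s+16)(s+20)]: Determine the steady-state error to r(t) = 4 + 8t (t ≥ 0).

640/3

G(s) has one factor of s in the denominator, so the system is type 1. Taking each input component in turn:
  • 4: tracked with zero error.
  • 8t: e_ss = 8/K_v with K_v=0.0375 → 640/3.
Total e_ss = 640/3.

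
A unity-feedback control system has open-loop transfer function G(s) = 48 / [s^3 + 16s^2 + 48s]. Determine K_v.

1

The denominator has no term below 48s — 1 pole at s=0, type 1.
K_v = lim_{s→0} s·G(s) = 48 / 48 = 1.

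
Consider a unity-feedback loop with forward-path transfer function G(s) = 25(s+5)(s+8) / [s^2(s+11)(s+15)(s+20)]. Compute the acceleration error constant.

10/33

The open loop has two poles at the origin → type 2 system.
K_a = lim_{s→0} s^2·G(s) = 25·5·8 / (11·15·20) = 10/33.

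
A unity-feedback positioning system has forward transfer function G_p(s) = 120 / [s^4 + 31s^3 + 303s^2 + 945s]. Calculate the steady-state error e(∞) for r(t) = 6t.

47.25

The denominator has no term below 945s — 1 pole at s=0, type 1.
K_v = lim_{s→0} s·G_p(s) = 120 / 945 = 8/63.
e_ss = 6/K_v = 6/(8/63) = 47.25.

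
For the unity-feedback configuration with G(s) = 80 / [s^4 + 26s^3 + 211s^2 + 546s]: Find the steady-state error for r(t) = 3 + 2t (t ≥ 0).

The denominator has no term below 546s — 1 pole at s=0, type 1. By superposition:
  • 3: tracked with zero error.
  • 2t: e_ss = 2/K_v with K_v=40/273 → 13.65.
Total e_ss = 13.65.

13.65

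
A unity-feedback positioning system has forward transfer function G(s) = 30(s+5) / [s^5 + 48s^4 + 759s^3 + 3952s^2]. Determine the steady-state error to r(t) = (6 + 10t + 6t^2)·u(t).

The denominator has no term below 3952s^2 — 2 poles at s=0, type 2. Taking each input component in turn:
  • 6: tracked with zero error.
  • 10t: tracked with zero error.
  • 6t^2: e_ss = 12/K_a with K_a=75/1976 → 316.16.
Total e_ss = 316.16.

316.16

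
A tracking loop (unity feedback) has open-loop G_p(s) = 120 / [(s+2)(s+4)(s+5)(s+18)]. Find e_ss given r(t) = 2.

12/7

System type = 0 (no poles at s=0).
K_p = lim_{s→0} G_p(s) = 120 / (2·4·5·18) = 1/6.
e_ss = 2/(1 + K_p) = 2/(7/6) = 12/7.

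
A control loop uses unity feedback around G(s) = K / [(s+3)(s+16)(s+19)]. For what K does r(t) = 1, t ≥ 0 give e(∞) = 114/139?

System type = 0 (no poles at s=0).
K_p = lim_{s→0} G(s) = K / (3·16·19) = (1/912)·K.
e_ss = 1/(1 + K_p) = 114/139 ⇒ 1 + (1/912)·K = 139/114 ⇒ K = 200.

200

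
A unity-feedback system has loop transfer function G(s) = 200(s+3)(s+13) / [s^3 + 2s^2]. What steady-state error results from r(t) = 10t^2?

1/195

The denominator has no term below 2s^2 — 2 poles at s=0, type 2.
K_a = lim_{s→0} s^2·G(s) = 200·3·13 / 2 = 3900.
r(t) = 10t^2 gives R(s) = 20/s^3.
e_ss = 20/K_a = 20/3900 = 1/195.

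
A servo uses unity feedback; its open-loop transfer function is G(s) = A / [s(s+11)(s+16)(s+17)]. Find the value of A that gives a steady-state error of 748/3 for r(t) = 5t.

60

G(s) has one factor of s in the denominator, so the system is type 1.
K_v = lim_{s→0} s·G(s) = A / (11·16·17) = (1/2992)·A.
e_ss = 5/K_v = 748/3 ⇒ K_v = 15/748 ⇒ A = (15/748)/(1/2992) = 60.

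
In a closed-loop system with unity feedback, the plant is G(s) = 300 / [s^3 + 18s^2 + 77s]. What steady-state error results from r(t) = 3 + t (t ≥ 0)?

77/300

Factoring s from the denominator leaves a polynomial with constant term 77, so the system is type 1. By superposition:
  • 3: tracked with zero error.
  • t: e_ss = 1/K_v with K_v=300/77 → 77/300.
Total e_ss = 77/300.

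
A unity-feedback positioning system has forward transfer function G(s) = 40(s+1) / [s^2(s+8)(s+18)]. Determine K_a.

System type = 2 (two poles at s=0).
K_a = lim_{s→0} s^2·G(s) = 40·1 / (8·18) = 5/18.

5/18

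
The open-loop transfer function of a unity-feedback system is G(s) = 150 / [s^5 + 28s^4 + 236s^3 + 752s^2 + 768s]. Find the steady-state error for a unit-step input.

Factoring s from the denominator leaves a polynomial with constant term 768, so the system is type 1.
A type-1 system has K_p = ∞, so it tracks a step input with zero steady-state error.

0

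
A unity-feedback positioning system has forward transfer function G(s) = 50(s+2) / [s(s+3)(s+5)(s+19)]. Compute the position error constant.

K_p = lim_{s→0} G(s); with 1 pole at the origin the limit diverges, so K_p = ∞.

infinity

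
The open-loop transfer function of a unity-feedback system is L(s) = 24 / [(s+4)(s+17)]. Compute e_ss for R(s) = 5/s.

85/23

The open loop has no poles at the origin → type 0 system.
K_p = lim_{s→0} L(s) = 24 / (4·17) = 6/17.
e_ss = 5/(1 + K_p) = 5/(23/17) = 85/23.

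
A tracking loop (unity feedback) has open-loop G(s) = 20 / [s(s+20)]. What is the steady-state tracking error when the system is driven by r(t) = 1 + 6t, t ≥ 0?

The open loop has one pole at the origin → type 1 system. Taking each input component in turn:
  • 1: tracked with zero error.
  • 6t: e_ss = 6/K_v with K_v=1 → 6.
Total e_ss = 6.

6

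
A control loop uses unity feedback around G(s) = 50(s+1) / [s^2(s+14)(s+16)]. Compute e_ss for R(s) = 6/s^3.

G(s) has two factors of s in the denominator, so the system is type 2.
K_a = lim_{s→0} s^2·G(s) = 50·1 / (14·16) = 25/112.
r(t) = 3t^2 gives R(s) = 6/s^3.
e_ss = 6/K_a = 6/(25/112) = 26.88.

26.88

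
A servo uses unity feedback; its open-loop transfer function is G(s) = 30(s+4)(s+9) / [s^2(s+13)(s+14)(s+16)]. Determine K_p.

infinity

K_p = lim_{s→0} G(s); with 2 poles at the origin the limit diverges, so K_p = ∞.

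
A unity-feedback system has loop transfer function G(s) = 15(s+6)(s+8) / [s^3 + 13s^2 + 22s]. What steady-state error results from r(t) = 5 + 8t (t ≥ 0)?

Lowest-order denominator term is 22s, so the open loop has 1 pole at the origin → type 1 system. Treating each term separately:
  • 5: tracked with zero error.
  • 8t: e_ss = 8/K_v with K_v=360/11 → 11/45.
Total e_ss = 11/45.

11/45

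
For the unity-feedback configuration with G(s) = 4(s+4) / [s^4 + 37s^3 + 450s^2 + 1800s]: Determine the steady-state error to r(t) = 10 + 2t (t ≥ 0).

Lowest-order denominator term is 1800s, so the open loop has 1 pole at the origin → type 1 system. Taking each input component in turn:
  • 10: tracked with zero error.
  • 2t: e_ss = 2/K_v with K_v=2/225 → 225.
Total e_ss = 225.

225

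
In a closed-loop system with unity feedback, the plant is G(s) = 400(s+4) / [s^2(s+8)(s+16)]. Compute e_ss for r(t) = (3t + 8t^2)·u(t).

1.28

The open loop has two poles at the origin → type 2 system. Treating each term separately:
  • 3t: tracked with zero error.
  • 8t^2: e_ss = 16/K_a with K_a=12.5 → 1.28.
Total e_ss = 1.28.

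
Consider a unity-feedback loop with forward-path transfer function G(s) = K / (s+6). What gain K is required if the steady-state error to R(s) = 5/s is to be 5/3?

12

System type = 0 (no poles at s=0).
K_p = lim_{s→0} G(s) = K / (6) = (1/6)·K.
e_ss = 5/(1 + K_p) = 5/3 ⇒ 1 + (1/6)·K = 3 ⇒ K = 12.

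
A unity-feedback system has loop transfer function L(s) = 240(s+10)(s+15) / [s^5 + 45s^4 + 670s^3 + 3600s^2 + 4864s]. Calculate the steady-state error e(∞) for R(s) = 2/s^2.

Lowest-order denominator term is 4864s, so the open loop has 1 pole at the origin → type 1 system.
K_v = lim_{s→0} s·L(s) = 240·10·15 / 4864 = 1125/152.
e_ss = 2/K_v = 2/(1125/152) = 304/1125.

304/1125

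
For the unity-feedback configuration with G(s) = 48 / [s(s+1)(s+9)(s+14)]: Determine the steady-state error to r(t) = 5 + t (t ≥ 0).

2.625

One free integrator in G(s): this is a type 1 system. By superposition:
  • 5: tracked with zero error.
  • t: e_ss = 1/K_v with K_v=8/21 → 2.625.
Total e_ss = 2.625.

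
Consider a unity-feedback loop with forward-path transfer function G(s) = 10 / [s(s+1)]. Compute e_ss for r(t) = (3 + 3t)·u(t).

G(s) has one factor of s in the denominator, so the system is type 1. Treating each term separately:
  • 3: tracked with zero error.
  • 3t: e_ss = 3/K_v with K_v=10 → 0.3.
Total e_ss = 0.3.

0.3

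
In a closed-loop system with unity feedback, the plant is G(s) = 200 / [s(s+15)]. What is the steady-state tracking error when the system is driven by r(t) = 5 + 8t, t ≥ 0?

The open loop has one pole at the origin → type 1 system. Treating each term separately:
  • 5: tracked with zero error.
  • 8t: e_ss = 8/K_v with K_v=40/3 → 0.6.
Total e_ss = 0.6.

0.6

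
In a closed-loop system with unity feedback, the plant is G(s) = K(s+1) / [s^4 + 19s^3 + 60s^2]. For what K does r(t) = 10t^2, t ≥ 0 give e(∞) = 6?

200

Factoring s^2 from the denominator leaves a polynomial with constant term 60, so the system is type 2.
K_a = lim_{s→0} s^2·G(s) = K·1 / 60 = (1/60)·K.
e_ss = 20/K_a = 6 ⇒ K_a = 10/3 ⇒ K = (10/3)/(1/60) = 200.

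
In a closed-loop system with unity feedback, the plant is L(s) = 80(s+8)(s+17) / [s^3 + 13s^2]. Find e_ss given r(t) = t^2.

The denominator has no term below 13s^2 — 2 poles at s=0, type 2.
K_a = lim_{s→0} s^2·L(s) = 80·8·17 / 13 = 10880/13.
r(t) = t^2 gives R(s) = 2/s^3.
e_ss = 2/K_a = 2/(10880/13) = 13/5440.

13/5440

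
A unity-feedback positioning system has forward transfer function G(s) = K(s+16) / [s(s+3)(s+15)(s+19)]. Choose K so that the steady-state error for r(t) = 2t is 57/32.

The open loop has one pole at the origin → type 1 system.
K_v = lim_{s→0} s·G(s) = K·16 / (3·15·19) = (16/855)·K.
e_ss = 2/K_v = 57/32 ⇒ K_v = 64/57 ⇒ K = (64/57)/(16/855) = 60.

60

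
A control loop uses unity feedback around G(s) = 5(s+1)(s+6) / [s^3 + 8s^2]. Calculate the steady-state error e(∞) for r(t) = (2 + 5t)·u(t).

Lowest-order denominator term is 8s^2, so the open loop has 2 poles at the origin → type 2 system. By superposition:
  • 2: tracked with zero error.
  • 5t: tracked with zero error.
Total e_ss = 0.

0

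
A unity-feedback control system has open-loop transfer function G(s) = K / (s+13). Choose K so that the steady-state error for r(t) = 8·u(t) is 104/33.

20

The open loop has no poles at the origin → type 0 system.
K_p = lim_{s→0} G(s) = K / (13) = (1/13)·K.
e_ss = 8/(1 + K_p) = 104/33 ⇒ 1 + (1/13)·K = 33/13 ⇒ K = 20.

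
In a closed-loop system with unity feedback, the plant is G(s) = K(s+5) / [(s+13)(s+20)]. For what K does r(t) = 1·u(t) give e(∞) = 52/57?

5

G(s) has no factors of s in the denominator, so the system is type 0.
K_p = lim_{s→0} G(s) = K·5 / (13·20) = (1/52)·K.
e_ss = 1/(1 + K_p) = 52/57 ⇒ 1 + (1/52)·K = 57/52 ⇒ K = 5.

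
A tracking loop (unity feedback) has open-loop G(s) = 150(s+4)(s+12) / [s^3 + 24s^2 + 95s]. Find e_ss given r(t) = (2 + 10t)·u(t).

Factoring s from the denominator leaves a polynomial with constant term 95, so the system is type 1. By superposition:
  • 2: tracked with zero error.
  • 10t: e_ss = 10/K_v with K_v=1440/19 → 19/144.
Total e_ss = 19/144.

19/144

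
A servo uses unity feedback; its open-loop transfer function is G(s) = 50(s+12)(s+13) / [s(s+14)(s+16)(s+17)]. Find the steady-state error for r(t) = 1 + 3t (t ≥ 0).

476/325

One free integrator in G(s): this is a type 1 system. By superposition:
  • 1: tracked with zero error.
  • 3t: e_ss = 3/K_v with K_v=975/476 → 476/325.
Total e_ss = 476/325.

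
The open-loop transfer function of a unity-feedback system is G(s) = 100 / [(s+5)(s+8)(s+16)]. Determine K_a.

0

No free integrators in G(s): this is a type 0 system.
K_a = lim_{s→0} s^2·G(s) = 0 (the extra factor of s kills the finite limit).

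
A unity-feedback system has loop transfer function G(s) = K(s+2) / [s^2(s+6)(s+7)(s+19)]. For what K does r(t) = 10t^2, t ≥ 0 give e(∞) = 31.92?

System type = 2 (two poles at s=0).
K_a = lim_{s→0} s^2·G(s) = K·2 / (6·7·19) = (1/399)·K.
e_ss = 20/K_a = 31.92 ⇒ K_a = 250/399 ⇒ K = (250/399)/(1/399) = 250.

250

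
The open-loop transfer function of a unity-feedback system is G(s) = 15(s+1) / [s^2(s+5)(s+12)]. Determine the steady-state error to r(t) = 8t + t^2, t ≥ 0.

8

The open loop has two poles at the origin → type 2 system. Treating each term separately:
  • 8t: tracked with zero error.
  • t^2: e_ss = 2/K_a with K_a=0.25 → 8.
Total e_ss = 8.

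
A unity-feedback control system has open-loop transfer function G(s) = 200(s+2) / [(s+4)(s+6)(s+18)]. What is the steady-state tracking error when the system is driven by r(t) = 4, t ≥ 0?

The open loop has no poles at the origin → type 0 system.
K_p = lim_{s→0} G(s) = 200·2 / (4·6·18) = 25/27.
e_ss = 4/(1 + K_p) = 4/(52/27) = 27/13.

27/13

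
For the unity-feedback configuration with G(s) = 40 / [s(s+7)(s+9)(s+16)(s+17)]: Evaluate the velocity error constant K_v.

5/2142

The open loop has one pole at the origin → type 1 system.
K_v = lim_{s→0} s·G(s) = 40 / (7·9·16·17) = 5/2142.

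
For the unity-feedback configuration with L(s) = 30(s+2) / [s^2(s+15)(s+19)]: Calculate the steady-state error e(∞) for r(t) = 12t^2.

114

L(s) has two factors of s in the denominator, so the system is type 2.
K_a = lim_{s→0} s^2·L(s) = 30·2 / (15·19) = 4/19.
r(t) = 12t^2 gives R(s) = 24/s^3.
e_ss = 24/K_a = 24/(4/19) = 114.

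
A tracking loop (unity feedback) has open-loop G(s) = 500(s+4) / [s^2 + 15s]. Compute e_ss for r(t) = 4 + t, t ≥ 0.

0.0075

Lowest-order denominator term is 15s, so the open loop has 1 pole at the origin → type 1 system. Treating each term separately:
  • 4: tracked with zero error.
  • t: e_ss = 1/K_v with K_v=400/3 → 0.0075.
Total e_ss = 0.0075.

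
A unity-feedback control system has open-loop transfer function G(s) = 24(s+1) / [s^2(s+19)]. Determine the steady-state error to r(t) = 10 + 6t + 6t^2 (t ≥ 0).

Two free integrators in G(s): this is a type 2 system. Treating each term separately:
  • 10: tracked with zero error.
  • 6t: tracked with zero error.
  • 6t^2: e_ss = 12/K_a with K_a=24/19 → 9.5.
Total e_ss = 9.5.

9.5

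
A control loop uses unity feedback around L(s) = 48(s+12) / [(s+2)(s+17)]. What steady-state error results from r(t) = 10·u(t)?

System type = 0 (no poles at s=0).
K_p = lim_{s→0} L(s) = 48·12 / (2·17) = 288/17.
e_ss = 10/(1 + K_p) = 10/(305/17) = 34/61.

34/61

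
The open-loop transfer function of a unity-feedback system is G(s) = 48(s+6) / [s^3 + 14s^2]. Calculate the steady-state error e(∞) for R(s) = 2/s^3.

7/72

Lowest-order denominator term is 14s^2, so the open loop has 2 poles at the origin → type 2 system.
K_a = lim_{s→0} s^2·G(s) = 48·6 / 14 = 144/7.
r(t) = t^2 gives R(s) = 2/s^3.
e_ss = 2/K_a = 2/(144/7) = 7/72.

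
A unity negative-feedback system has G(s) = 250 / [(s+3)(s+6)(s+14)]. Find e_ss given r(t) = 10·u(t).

No free integrators in G(s): this is a type 0 system.
K_p = lim_{s→0} G(s) = 250 / (3·6·14) = 125/126.
e_ss = 10/(1 + K_p) = 10/(251/126) = 1260/251.

1260/251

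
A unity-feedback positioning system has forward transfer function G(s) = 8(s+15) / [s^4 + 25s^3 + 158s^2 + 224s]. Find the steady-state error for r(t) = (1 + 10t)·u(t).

56/3

Lowest-order denominator term is 224s, so the open loop has 1 pole at the origin → type 1 system. Taking each input component in turn:
  • 1: tracked with zero error.
  • 10t: e_ss = 10/K_v with K_v=15/28 → 56/3.
Total e_ss = 56/3.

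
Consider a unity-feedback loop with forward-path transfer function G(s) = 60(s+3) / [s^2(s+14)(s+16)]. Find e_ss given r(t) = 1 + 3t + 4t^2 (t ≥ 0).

448/45

G(s) has two factors of s in the denominator, so the system is type 2. By superposition:
  • 1: tracked with zero error.
  • 3t: tracked with zero error.
  • 4t^2: e_ss = 8/K_a with K_a=45/56 → 448/45.
Total e_ss = 448/45.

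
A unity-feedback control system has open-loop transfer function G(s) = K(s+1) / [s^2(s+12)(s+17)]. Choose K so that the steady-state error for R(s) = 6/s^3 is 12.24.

100

The open loop has two poles at the origin → type 2 system.
K_a = lim_{s→0} s^2·G(s) = K·1 / (12·17) = (1/204)·K.
e_ss = 6/K_a = 12.24 ⇒ K_a = 25/51 ⇒ K = (25/51)/(1/204) = 100.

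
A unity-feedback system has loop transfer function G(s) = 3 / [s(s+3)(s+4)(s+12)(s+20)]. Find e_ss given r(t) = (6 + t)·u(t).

960

System type = 1 (one pole at s=0). Treating each term separately:
  • 6: tracked with zero error.
  • t: e_ss = 1/K_v with K_v=1/960 → 960.
Total e_ss = 960.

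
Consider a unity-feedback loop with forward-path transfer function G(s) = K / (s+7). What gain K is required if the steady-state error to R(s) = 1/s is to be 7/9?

2

The open loop has no poles at the origin → type 0 system.
K_p = lim_{s→0} G(s) = K / (7) = (1/7)·K.
e_ss = 1/(1 + K_p) = 7/9 ⇒ 1 + (1/7)·K = 9/7 ⇒ K = 2.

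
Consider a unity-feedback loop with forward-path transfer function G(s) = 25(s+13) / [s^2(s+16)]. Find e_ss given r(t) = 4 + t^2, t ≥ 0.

32/325

System type = 2 (two poles at s=0). Treating each term separately:
  • 4: tracked with zero error.
  • t^2: e_ss = 2/K_a with K_a=20.3125 → 32/325.
Total e_ss = 32/325.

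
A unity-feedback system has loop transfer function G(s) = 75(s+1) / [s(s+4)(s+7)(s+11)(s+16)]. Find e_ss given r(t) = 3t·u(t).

The open loop has one pole at the origin → type 1 system.
K_v = lim_{s→0} s·G(s) = 75·1 / (4·7·11·16) = 75/4928.
e_ss = 3/K_v = 3/(75/4928) = 197.12.

197.12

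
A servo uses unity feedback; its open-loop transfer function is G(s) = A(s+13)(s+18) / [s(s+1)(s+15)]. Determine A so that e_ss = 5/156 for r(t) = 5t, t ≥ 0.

The open loop has one pole at the origin → type 1 system.
K_v = lim_{s→0} s·G(s) = A·13·18 / (1·15) = 15.6·A.
e_ss = 5/K_v = 5/156 ⇒ K_v = 156 ⇒ A = 156/15.6 = 10.

10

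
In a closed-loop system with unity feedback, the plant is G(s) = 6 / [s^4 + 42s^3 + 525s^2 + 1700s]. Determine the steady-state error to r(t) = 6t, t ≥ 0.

1700

The denominator has no term below 1700s — 1 pole at s=0, type 1.
K_v = lim_{s→0} s·G(s) = 6 / 1700 = 3/850.
e_ss = 6/K_v = 6/(3/850) = 1700.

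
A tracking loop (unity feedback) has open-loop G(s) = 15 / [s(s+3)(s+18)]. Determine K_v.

The open loop has one pole at the origin → type 1 system.
K_v = lim_{s→0} s·G(s) = 15 / (3·18) = 5/18.

5/18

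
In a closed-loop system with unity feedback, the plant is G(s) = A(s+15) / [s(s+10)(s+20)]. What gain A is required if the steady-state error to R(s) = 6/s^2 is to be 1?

80

One free integrator in G(s): this is a type 1 system.
K_v = lim_{s→0} s·G(s) = A·15 / (10·20) = 0.075·A.
e_ss = 6/K_v = 1 ⇒ K_v = 6 ⇒ A = 6/0.075 = 80.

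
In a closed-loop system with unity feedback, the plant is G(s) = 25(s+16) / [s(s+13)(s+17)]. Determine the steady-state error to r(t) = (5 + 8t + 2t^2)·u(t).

One free integrator in G(s): this is a type 1 system. Taking each input component in turn:
  • 5: tracked with zero error.
  • 8t: e_ss = 8/K_v with K_v=400/221 → 4.42.
  • 2t^2: a type-1 system cannot track it, e_ss → ∞.
The unbounded component dominates.

infinity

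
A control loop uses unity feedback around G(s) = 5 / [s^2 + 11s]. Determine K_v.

Factoring s from the denominator leaves a polynomial with constant term 11, so the system is type 1.
K_v = lim_{s→0} s·G(s) = 5 / 11 = 5/11.

5/11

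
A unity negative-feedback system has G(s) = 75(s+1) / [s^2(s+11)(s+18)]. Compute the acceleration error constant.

25/66

G(s) has two factors of s in the denominator, so the system is type 2.
K_a = lim_{s→0} s^2·G(s) = 75·1 / (11·18) = 25/66.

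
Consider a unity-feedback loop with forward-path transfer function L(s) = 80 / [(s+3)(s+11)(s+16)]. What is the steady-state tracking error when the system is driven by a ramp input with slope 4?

No free integrators in L(s): this is a type 0 system.
For a type-0 system K_v = 0, so e_ss to a ramp input is unbounded.

infinity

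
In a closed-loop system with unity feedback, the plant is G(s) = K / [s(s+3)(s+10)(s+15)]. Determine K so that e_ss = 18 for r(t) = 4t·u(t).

The open loop has one pole at the origin → type 1 system.
K_v = lim_{s→0} s·G(s) = K / (3·10·15) = (1/450)·K.
e_ss = 4/K_v = 18 ⇒ K_v = 2/9 ⇒ K = (2/9)/(1/450) = 100.

100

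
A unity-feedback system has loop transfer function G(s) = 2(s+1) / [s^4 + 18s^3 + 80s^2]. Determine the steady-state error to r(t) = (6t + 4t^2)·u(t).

320

The denominator has no term below 80s^2 — 2 poles at s=0, type 2. By superposition:
  • 6t: tracked with zero error.
  • 4t^2: e_ss = 8/K_a with K_a=0.025 → 320.
Total e_ss = 320.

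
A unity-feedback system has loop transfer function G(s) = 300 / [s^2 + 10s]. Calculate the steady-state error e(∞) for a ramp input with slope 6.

0.2

The denominator has no term below 10s — 1 pole at s=0, type 1.
K_v = lim_{s→0} s·G(s) = 300 / 10 = 30.
e_ss = 6/K_v = 6/30 = 0.2.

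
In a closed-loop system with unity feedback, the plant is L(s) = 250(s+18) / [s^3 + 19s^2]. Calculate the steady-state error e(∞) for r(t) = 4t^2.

The denominator has no term below 19s^2 — 2 poles at s=0, type 2.
K_a = lim_{s→0} s^2·L(s) = 250·18 / 19 = 4500/19.
r(t) = 4t^2 gives R(s) = 8/s^3.
e_ss = 8/K_a = 8/(4500/19) = 38/1125.

38/1125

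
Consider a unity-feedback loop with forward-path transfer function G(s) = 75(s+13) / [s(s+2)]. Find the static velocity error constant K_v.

One free integrator in G(s): this is a type 1 system.
K_v = lim_{s→0} s·G(s) = 75·13 / (2) = 487.5.

487.5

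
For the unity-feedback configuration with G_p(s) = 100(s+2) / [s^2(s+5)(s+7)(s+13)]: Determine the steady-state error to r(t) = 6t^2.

Two free integrators in G_p(s): this is a type 2 system.
K_a = lim_{s→0} s^2·G_p(s) = 100·2 / (5·7·13) = 40/91.
r(t) = 6t^2 gives R(s) = 12/s^3.
e_ss = 12/K_a = 12/(40/91) = 27.3.

27.3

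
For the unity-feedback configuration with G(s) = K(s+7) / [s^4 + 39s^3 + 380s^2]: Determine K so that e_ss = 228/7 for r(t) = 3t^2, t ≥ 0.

10

The denominator has no term below 380s^2 — 2 poles at s=0, type 2.
K_a = lim_{s→0} s^2·G(s) = K·7 / 380 = (7/380)·K.
e_ss = 6/K_a = 228/7 ⇒ K_a = 7/38 ⇒ K = (7/38)/(7/380) = 10.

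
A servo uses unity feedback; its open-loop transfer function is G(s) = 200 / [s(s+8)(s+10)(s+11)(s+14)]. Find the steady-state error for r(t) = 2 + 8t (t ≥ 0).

492.8

System type = 1 (one pole at s=0). Taking each input component in turn:
  • 2: tracked with zero error.
  • 8t: e_ss = 8/K_v with K_v=5/308 → 492.8.
Total e_ss = 492.8.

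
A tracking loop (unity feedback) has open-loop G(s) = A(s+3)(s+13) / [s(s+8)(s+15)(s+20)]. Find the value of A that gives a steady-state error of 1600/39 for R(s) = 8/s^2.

12

One free integrator in G(s): this is a type 1 system.
K_v = lim_{s→0} s·G(s) = A·3·13 / (8·15·20) = (13/800)·A.
e_ss = 8/K_v = 1600/39 ⇒ K_v = 0.195 ⇒ A = 0.195/(13/800) = 12.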